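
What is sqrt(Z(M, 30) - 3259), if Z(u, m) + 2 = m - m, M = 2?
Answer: I*sqrt(3261) ≈ 57.105*I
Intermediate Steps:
Z(u, m) = -2 (Z(u, m) = -2 + (m - m) = -2 + 0 = -2)
sqrt(Z(M, 30) - 3259) = sqrt(-2 - 3259) = sqrt(-3261) = I*sqrt(3261)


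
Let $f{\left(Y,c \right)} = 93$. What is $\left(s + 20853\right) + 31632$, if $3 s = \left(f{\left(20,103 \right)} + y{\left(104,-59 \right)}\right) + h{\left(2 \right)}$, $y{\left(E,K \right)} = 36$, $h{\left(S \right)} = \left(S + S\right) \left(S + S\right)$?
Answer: $\frac{157600}{3} \approx 52533.0$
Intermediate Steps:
$h{\left(S \right)} = 4 S^{2}$ ($h{\left(S \right)} = 2 S 2 S = 4 S^{2}$)
$s = \frac{145}{3}$ ($s = \frac{\left(93 + 36\right) + 4 \cdot 2^{2}}{3} = \frac{129 + 4 \cdot 4}{3} = \frac{129 + 16}{3} = \frac{1}{3} \cdot 145 = \frac{145}{3} \approx 48.333$)
$\left(s + 20853\right) + 31632 = \left(\frac{145}{3} + 20853\right) + 31632 = \frac{62704}{3} + 31632 = \frac{157600}{3}$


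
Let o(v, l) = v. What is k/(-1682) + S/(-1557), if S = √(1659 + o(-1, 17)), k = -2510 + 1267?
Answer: 1243/1682 - √1658/1557 ≈ 0.71285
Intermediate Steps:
k = -1243
S = √1658 (S = √(1659 - 1) = √1658 ≈ 40.719)
k/(-1682) + S/(-1557) = -1243/(-1682) + √1658/(-1557) = -1243*(-1/1682) + √1658*(-1/1557) = 1243/1682 - √1658/1557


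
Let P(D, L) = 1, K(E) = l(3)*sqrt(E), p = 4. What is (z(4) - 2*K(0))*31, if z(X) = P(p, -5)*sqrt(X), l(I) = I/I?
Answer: 62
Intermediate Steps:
l(I) = 1
K(E) = sqrt(E) (K(E) = 1*sqrt(E) = sqrt(E))
z(X) = sqrt(X) (z(X) = 1*sqrt(X) = sqrt(X))
(z(4) - 2*K(0))*31 = (sqrt(4) - 2*sqrt(0))*31 = (2 - 2*0)*31 = (2 + 0)*31 = 2*31 = 62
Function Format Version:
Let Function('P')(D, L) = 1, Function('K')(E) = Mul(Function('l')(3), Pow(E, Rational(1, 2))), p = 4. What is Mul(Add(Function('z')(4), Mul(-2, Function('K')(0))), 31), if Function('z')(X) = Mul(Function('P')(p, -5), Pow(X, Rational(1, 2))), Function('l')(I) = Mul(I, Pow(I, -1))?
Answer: 62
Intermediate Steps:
Function('l')(I) = 1
Function('K')(E) = Pow(E, Rational(1, 2)) (Function('K')(E) = Mul(1, Pow(E, Rational(1, 2))) = Pow(E, Rational(1, 2)))
Function('z')(X) = Pow(X, Rational(1, 2)) (Function('z')(X) = Mul(1, Pow(X, Rational(1, 2))) = Pow(X, Rational(1, 2)))
Mul(Add(Function('z')(4), Mul(-2, Function('K')(0))), 31) = Mul(Add(Pow(4, Rational(1, 2)), Mul(-2, Pow(0, Rational(1, 2)))), 31) = Mul(Add(2, Mul(-2, 0)), 31) = Mul(Add(2, 0), 31) = Mul(2, 31) = 62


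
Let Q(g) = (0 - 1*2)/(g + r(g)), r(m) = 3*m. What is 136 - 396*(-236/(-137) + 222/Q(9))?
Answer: 216716168/137 ≈ 1.5819e+6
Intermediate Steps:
Q(g) = -1/(2*g) (Q(g) = (0 - 1*2)/(g + 3*g) = (0 - 2)/((4*g)) = -1/(2*g))
136 - 396*(-236/(-137) + 222/Q(9)) = 136 - 396*(-236/(-137) + 222/((-½/9))) = 136 - 396*(-236*(-1/137) + 222/((-½*⅑))) = 136 - 396*(236/137 + 222/(-1/18)) = 136 - 396*(236/137 + 222*(-18)) = 136 - 396*(236/137 - 3996) = 136 - 396*(-547216/137) = 136 + 216697536/137 = 216716168/137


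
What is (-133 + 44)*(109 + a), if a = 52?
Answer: -14329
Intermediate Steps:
(-133 + 44)*(109 + a) = (-133 + 44)*(109 + 52) = -89*161 = -14329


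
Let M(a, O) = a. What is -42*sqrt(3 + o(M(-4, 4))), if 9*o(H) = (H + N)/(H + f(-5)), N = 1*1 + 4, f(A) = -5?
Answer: -154*sqrt(2)/3 ≈ -72.596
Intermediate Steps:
N = 5 (N = 1 + 4 = 5)
o(H) = (5 + H)/(9*(-5 + H)) (o(H) = ((H + 5)/(H - 5))/9 = ((5 + H)/(-5 + H))/9 = (5 + H)/(9*(-5 + H)))
-42*sqrt(3 + o(M(-4, 4))) = -42*sqrt(3 + (5 - 4)/(9*(-5 - 4))) = -42*sqrt(3 + (1/9)*1/(-9)) = -42*sqrt(3 + (1/9)*(-1/9)*1) = -42*sqrt(3 - 1/81) = -154*sqrt(2)/3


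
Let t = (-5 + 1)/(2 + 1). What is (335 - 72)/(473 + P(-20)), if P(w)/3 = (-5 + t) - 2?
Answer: 263/448 ≈ 0.58705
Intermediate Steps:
t = -4/3 ≈ -1.3333
P(w) = -25 (P(w) = 3*((-5 - 4/3) - 2) = 3*(-19/3 - 2) = 3*(-25/3) = -25)
(335 - 72)/(473 + P(-20)) = (335 - 72)/(473 - 25) = 263/448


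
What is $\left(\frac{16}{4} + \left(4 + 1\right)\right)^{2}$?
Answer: $81$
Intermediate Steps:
$\left(\frac{16}{4} + \left(4 + 1\right)\right)^{2} = \left(16 \cdot \frac{1}{4} + 5\right)^{2} = \left(4 + 5\right)^{2} = 9^{2} = 81$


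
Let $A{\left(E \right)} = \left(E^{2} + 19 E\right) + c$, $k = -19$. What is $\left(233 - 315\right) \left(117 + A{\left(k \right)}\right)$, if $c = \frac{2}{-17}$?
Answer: $- \frac{162934}{17} \approx -9584.4$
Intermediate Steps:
$c = - \frac{2}{17}$ ($c = 2 \left(- \frac{1}{17}\right) = - \frac{2}{17} \approx -0.11765$)
$A{\left(E \right)} = - \frac{2}{17} + E^{2} + 19 E$ ($A{\left(E \right)} = \left(E^{2} + 19 E\right) - \frac{2}{17} = - \frac{2}{17} + E^{2} + 19 E$)
$\left(233 - 315\right) \left(117 + A{\left(k \right)}\right) = \left(233 - 315\right) \left(117 + \left(- \frac{2}{17} + \left(-19\right)^{2} + 19 \left(-19\right)\right)\right) = \left(233 - 315\right) \left(117 - \frac{2}{17}\right) = \left(-82\right) \frac{1987}{17} = - \frac{162934}{17}$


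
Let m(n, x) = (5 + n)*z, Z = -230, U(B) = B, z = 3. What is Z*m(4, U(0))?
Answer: -6210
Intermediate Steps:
m(n, x) = 15 + 3*n (m(n, x) = (5 + n)*3 = 15 + 3*n)
Z*m(4, U(0)) = -230*(15 + 3*4) = -230*(15 + 12) = -230*27 = -6210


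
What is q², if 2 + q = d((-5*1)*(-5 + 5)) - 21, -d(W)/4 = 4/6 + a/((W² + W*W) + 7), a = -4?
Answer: 241081/441 ≈ 546.67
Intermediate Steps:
d(W) = -8/3 + 16/(7 + 2*W²) (d(W) = -4*(4/6 - 4/((W² + W*W) + 7)) = -4*(4*(⅙) - 4/((W² + W²) + 7)) = -4*(⅔ - 4/(2*W² + 7)) = -4*(⅔ - 4/(7 + 2*W²)) = -8/3 + 16/(7 + 2*W²))
q = -491/21 (q = -2 + (8*(-1 - 2*25*(-5 + 5)²)/(3*(7 + 2*((-5*1)*(-5 + 5))²)) - 21) = -2 + (8*(-1 - 2*(-5*0)²)/(3*(7 + 2*(-5*0)²)) - 21) = -2 + (8*(-1 - 2*0²)/(3*(7 + 2*0²)) - 21) = -2 + (8*(-1 - 2*0)/(3*(7 + 2*0)) - 21) = -2 + (8*(-1 + 0)/(3*(7 + 0)) - 21) = -2 + ((8/3)*(-1)/7 - 21) = -2 + ((8/3)*(⅐)*(-1) - 21) = -2 + (-8/21 - 21) = -2 - 449/21 = -491/21 ≈ -23.381)
q² = (-491/21)² = 241081/441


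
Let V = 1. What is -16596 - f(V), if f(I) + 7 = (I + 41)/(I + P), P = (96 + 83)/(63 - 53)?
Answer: -149321/9 ≈ -16591.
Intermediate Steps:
P = 179/10 ≈ 17.900
f(I) = -7 + (41 + I)/(179/10 + I) (f(I) = -7 + (I + 41)/(I + 179/10) = -7 + (41 + I)/(179/10 + I))
-16596 - f(V) = -16596 - 3*(-281 - 20*1)/(179 + 10*1) = -16596 - 3*(-281 - 20)/(179 + 10) = -16596 - 3*(-301)/189 = -16596 - 1*(-43/9) = -16596 + 43/9 = -149321/9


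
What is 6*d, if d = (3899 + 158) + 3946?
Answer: 48018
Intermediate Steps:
d = 8003 (d = 4057 + 3946 = 8003)
6*d = 6*8003 = 48018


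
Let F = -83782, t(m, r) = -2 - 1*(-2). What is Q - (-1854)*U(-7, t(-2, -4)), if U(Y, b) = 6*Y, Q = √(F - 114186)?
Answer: -77868 + 4*I*√12373 ≈ -77868.0 + 444.94*I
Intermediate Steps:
t(m, r) = 0 (t(m, r) = -2 + 2 = 0)
Q = 4*I*√12373 (Q = √(-83782 - 114186) = √(-197968) = 4*I*√12373 ≈ 444.94*I)
Q - (-1854)*U(-7, t(-2, -4)) = 4*I*√12373 - (-1854)*6*(-7) = 4*I*√12373 - (-1854)*(-42) = 4*I*√12373 - 1*77868 = 4*I*√12373 - 77868 = -77868 + 4*I*√12373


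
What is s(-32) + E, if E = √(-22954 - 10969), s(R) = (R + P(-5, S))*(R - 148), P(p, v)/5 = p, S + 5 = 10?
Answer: 10260 + I*√33923 ≈ 10260.0 + 184.18*I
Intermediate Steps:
S = 5 (S = -5 + 10 = 5)
P(p, v) = 5*p
s(R) = (-148 + R)*(-25 + R) (s(R) = (R + 5*(-5))*(R - 148) = (R - 25)*(-148 + R) = (-25 + R)*(-148 + R) = (-148 + R)*(-25 + R))
E = I*√33923 (E = √(-33923) = I*√33923 ≈ 184.18*I)
s(-32) + E = (3700 + (-32)² - 173*(-32)) + I*√33923 = (3700 + 1024 + 5536) + I*√33923 = 10260 + I*√33923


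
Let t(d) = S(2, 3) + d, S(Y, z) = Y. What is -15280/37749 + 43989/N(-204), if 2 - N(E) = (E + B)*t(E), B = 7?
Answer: -756187507/500702736 ≈ -1.5103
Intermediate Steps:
t(d) = 2 + d
N(E) = 2 - (2 + E)*(7 + E) (N(E) = 2 - (E + 7)*(2 + E) = 2 - (7 + E)*(2 + E) = 2 - (2 + E)*(7 + E))
-15280/37749 + 43989/N(-204) = -15280/37749 + 43989/(-12 - 1*(-204)² - 9*(-204)) = -15280*1/37749 + 43989/(-12 - 1*41616 + 1836) = -15280/37749 + 43989/(-12 - 41616 + 1836) = -15280/37749 + 43989/(-39792) = -15280/37749 + 43989*(-1/39792) = -15280/37749 - 14663/13264 = -756187507/500702736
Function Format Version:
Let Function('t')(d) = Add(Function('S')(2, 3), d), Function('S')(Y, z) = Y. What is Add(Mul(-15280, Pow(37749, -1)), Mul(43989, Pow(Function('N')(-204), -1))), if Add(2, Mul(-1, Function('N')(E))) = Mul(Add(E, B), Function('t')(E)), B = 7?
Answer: Rational(-756187507, 500702736) ≈ -1.5103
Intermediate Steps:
Function('t')(d) = Add(2, d)
Function('N')(E) = Add(2, Mul(-1, Add(2, E), Add(7, E))) (Function('N')(E) = Add(2, Mul(-1, Mul(Add(E, 7), Add(2, E)))) = Add(2, Mul(-1, Mul(Add(7, E), Add(2, E)))) = Add(2, Mul(-1, Mul(Add(2, E), Add(7, E)))) = Add(2, Mul(-1, Add(2, E), Add(7, E))))
Add(Mul(-15280, Pow(37749, -1)), Mul(43989, Pow(Function('N')(-204), -1))) = Add(Mul(-15280, Pow(37749, -1)), Mul(43989, Pow(Add(-12, Mul(-1, Pow(-204, 2)), Mul(-9, -204)), -1))) = Add(Mul(-15280, Rational(1, 37749)), Mul(43989, Pow(Add(-12, Mul(-1, 41616), 1836), -1))) = Add(Rational(-15280, 37749), Mul(43989, Pow(Add(-12, -41616, 1836), -1))) = Add(Rational(-15280, 37749), Mul(43989, Pow(-39792, -1))) = Add(Rational(-15280, 37749), Mul(43989, Rational(-1, 39792))) = Add(Rational(-15280, 37749), Rational(-14663, 13264)) = Rational(-756187507, 500702736)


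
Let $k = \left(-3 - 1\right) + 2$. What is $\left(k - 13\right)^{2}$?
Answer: $225$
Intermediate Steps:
$k = -2$ ($k = \left(-3 - 1\right) + 2 = -4 + 2 = -2$)
$\left(k - 13\right)^{2} = \left(-2 - 13\right)^{2} = \left(-15\right)^{2} = 225$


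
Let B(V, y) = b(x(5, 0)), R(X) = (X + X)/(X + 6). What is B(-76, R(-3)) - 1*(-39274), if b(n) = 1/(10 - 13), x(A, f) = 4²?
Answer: 117821/3 ≈ 39274.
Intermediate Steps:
R(X) = 2*X/(6 + X) (R(X) = (2*X)/(6 + X) = 2*X/(6 + X))
x(A, f) = 16
b(n) = -⅓ (b(n) = 1/(-3) = -⅓)
B(V, y) = -⅓
B(-76, R(-3)) - 1*(-39274) = -⅓ - 1*(-39274) = -⅓ + 39274 = 117821/3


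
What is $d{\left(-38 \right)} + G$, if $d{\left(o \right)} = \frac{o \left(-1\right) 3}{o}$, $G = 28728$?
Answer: $28725$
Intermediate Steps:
$d{\left(o \right)} = -3$ ($d{\left(o \right)} = \frac{- o 3}{o} = \frac{\left(-3\right) o}{o} = -3$)
$d{\left(-38 \right)} + G = -3 + 28728 = 28725$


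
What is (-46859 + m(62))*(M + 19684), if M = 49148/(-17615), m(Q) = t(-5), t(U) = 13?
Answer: -16240782649152/17615 ≈ -9.2199e+8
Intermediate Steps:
m(Q) = 13
M = -49148/17615 (M = 49148*(-1/17615) = -49148/17615 ≈ -2.7901)
(-46859 + m(62))*(M + 19684) = (-46859 + 13)*(-49148/17615 + 19684) = -46846*346684512/17615 = -16240782649152/17615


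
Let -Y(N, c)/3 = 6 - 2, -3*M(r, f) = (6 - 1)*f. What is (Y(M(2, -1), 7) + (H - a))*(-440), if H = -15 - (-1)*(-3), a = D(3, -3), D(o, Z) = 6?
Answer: 15840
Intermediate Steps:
M(r, f) = -5*f/3 (M(r, f) = -(6 - 1)*f/3 = -5*f/3)
Y(N, c) = -12 (Y(N, c) = -3*(6 - 2) = -3*4 = -12)
a = 6
H = -18 (H = -15 - 1*3 = -15 - 3 = -18)
(Y(M(2, -1), 7) + (H - a))*(-440) = (-12 + (-18 - 1*6))*(-440) = (-12 + (-18 - 6))*(-440) = (-12 - 24)*(-440) = -36*(-440) = 15840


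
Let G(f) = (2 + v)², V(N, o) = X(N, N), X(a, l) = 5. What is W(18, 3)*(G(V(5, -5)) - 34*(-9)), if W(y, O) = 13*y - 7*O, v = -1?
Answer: 65391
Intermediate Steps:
V(N, o) = 5
G(f) = 1 (G(f) = (2 - 1)² = 1² = 1)
W(y, O) = -7*O + 13*y
W(18, 3)*(G(V(5, -5)) - 34*(-9)) = (-7*3 + 13*18)*(1 - 34*(-9)) = (-21 + 234)*(1 + 306) = 213*307 = 65391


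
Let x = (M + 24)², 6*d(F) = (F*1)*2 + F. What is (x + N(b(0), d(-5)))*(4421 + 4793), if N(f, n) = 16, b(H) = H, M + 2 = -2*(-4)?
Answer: 8440024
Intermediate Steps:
M = 6 (M = -2 - 2*(-4) = -2 + 8 = 6)
d(F) = F/2 (d(F) = ((F*1)*2 + F)/6 = (F*2 + F)/6 = (2*F + F)/6 = (3*F)/6 = F/2)
x = 900 (x = (6 + 24)² = 30² = 900)
(x + N(b(0), d(-5)))*(4421 + 4793) = (900 + 16)*(4421 + 4793) = 916*9214 = 8440024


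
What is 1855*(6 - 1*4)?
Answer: 3710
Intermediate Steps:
1855*(6 - 1*4) = 1855*(6 - 4) = 1855*2 = 3710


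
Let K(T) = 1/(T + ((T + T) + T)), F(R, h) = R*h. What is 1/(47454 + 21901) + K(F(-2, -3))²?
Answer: 69931/39948480 ≈ 0.0017505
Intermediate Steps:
K(T) = 1/(4*T) (K(T) = 1/(T + (2*T + T)) = 1/(T + 3*T) = 1/(4*T))
1/(47454 + 21901) + K(F(-2, -3))² = 1/(47454 + 21901) + (1/(4*((-2*(-3)))))² = 1/69355 + ((¼)/6)² = 1/69355 + ((¼)*(⅙))² = 1/69355 + (1/24)² = 1/69355 + 1/576 = 69931/39948480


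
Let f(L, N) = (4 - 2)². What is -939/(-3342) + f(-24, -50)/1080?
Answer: 21406/75195 ≈ 0.28467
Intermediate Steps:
f(L, N) = 4 (f(L, N) = 2² = 4)
-939/(-3342) + f(-24, -50)/1080 = -939/(-3342) + 4/1080 = -939*(-1/3342) + 4*(1/1080) = 313/1114 + 1/270 = 21406/75195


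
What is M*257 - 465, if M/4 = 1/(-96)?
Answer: -11417/24 ≈ -475.71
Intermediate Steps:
M = -1/24 (M = 4/(-96) = 4*(-1/96) = -1/24 ≈ -0.041667)
M*257 - 465 = -1/24*257 - 465 = -257/24 - 465 = -11417/24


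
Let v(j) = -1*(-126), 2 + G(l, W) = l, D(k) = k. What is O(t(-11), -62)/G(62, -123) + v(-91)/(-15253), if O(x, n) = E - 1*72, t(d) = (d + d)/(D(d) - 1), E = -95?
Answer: -364973/130740 ≈ -2.7916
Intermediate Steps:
G(l, W) = -2 + l
t(d) = 2*d/(-1 + d) (t(d) = (d + d)/(d - 1) = (2*d)/(-1 + d) = 2*d/(-1 + d))
v(j) = 126
O(x, n) = -167 (O(x, n) = -95 - 1*72 = -95 - 72 = -167)
O(t(-11), -62)/G(62, -123) + v(-91)/(-15253) = -167/(-2 + 62) + 126/(-15253) = -167/60 + 126*(-1/15253) = -167*1/60 - 18/2179 = -167/60 - 18/2179 = -364973/130740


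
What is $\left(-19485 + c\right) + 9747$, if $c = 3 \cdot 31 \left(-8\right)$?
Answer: $-10482$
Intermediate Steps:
$c = -744$ ($c = 93 \left(-8\right) = -744$)
$\left(-19485 + c\right) + 9747 = \left(-19485 - 744\right) + 9747 = -20229 + 9747 = -10482$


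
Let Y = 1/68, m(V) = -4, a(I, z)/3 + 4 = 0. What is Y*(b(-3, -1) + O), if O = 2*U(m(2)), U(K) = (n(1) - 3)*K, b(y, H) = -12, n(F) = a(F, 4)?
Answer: 27/17 ≈ 1.5882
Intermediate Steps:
a(I, z) = -12 (a(I, z) = -12 + 3*0 = -12 + 0 = -12)
n(F) = -12
Y = 1/68 ≈ 0.014706
U(K) = -15*K (U(K) = (-12 - 3)*K = -15*K)
O = 120 (O = 2*(-15*(-4)) = 2*60 = 120)
Y*(b(-3, -1) + O) = (-12 + 120)/68 = (1/68)*108 = 27/17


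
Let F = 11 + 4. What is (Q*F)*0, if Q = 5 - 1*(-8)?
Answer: 0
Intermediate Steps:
F = 15
Q = 13 (Q = 5 + 8 = 13)
(Q*F)*0 = (13*15)*0 = 195*0 = 0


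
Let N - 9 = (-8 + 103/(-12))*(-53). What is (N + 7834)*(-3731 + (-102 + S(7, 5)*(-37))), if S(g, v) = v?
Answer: -210267967/6 ≈ -3.5045e+7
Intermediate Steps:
N = 10655/12 (N = 9 + (-8 + 103/(-12))*(-53) = 9 + (-8 + 103*(-1/12))*(-53) = 9 + (-8 - 103/12)*(-53) = 9 - 199/12*(-53) = 9 + 10547/12 = 10655/12 ≈ 887.92)
(N + 7834)*(-3731 + (-102 + S(7, 5)*(-37))) = (10655/12 + 7834)*(-3731 + (-102 + 5*(-37))) = 104663*(-3731 + (-102 - 185))/12 = 104663*(-3731 - 287)/12 = (104663/12)*(-4018) = -210267967/6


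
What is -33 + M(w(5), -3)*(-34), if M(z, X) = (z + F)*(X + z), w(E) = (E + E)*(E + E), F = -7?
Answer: -306747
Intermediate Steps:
w(E) = 4*E**2 (w(E) = (2*E)*(2*E) = 4*E**2)
M(z, X) = (-7 + z)*(X + z) (M(z, X) = (z - 7)*(X + z) = (-7 + z)*(X + z))
-33 + M(w(5), -3)*(-34) = -33 + ((4*5**2)**2 - 7*(-3) - 28*5**2 - 12*5**2)*(-34) = -33 + ((4*25)**2 + 21 - 28*25 - 12*25)*(-34) = -33 + (100**2 + 21 - 7*100 - 3*100)*(-34) = -33 + (10000 + 21 - 700 - 300)*(-34) = -33 + 9021*(-34) = -33 - 306714 = -306747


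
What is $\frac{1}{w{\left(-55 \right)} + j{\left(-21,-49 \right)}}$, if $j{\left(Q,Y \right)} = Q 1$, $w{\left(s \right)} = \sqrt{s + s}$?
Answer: $- \frac{21}{551} - \frac{i \sqrt{110}}{551} \approx -0.038113 - 0.019035 i$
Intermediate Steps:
$w{\left(s \right)} = \sqrt{2} \sqrt{s}$ ($w{\left(s \right)} = \sqrt{2 s} = \sqrt{2} \sqrt{s}$)
$j{\left(Q,Y \right)} = Q$
$\frac{1}{w{\left(-55 \right)} + j{\left(-21,-49 \right)}} = \frac{1}{\sqrt{2} \sqrt{-55} - 21} = \frac{1}{\sqrt{2} i \sqrt{55} - 21} = \frac{1}{i \sqrt{110} - 21} = \frac{1}{-21 + i \sqrt{110}}$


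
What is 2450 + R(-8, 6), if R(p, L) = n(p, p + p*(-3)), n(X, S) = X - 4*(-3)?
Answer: 2454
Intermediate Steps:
n(X, S) = 12 + X (n(X, S) = X + 12 = 12 + X)
R(p, L) = 12 + p
2450 + R(-8, 6) = 2450 + (12 - 8) = 2450 + 4 = 2454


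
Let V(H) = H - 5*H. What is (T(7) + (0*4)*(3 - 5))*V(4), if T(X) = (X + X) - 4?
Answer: -160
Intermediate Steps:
T(X) = -4 + 2*X (T(X) = 2*X - 4 = -4 + 2*X)
V(H) = -4*H
(T(7) + (0*4)*(3 - 5))*V(4) = ((-4 + 2*7) + (0*4)*(3 - 5))*(-4*4) = ((-4 + 14) + 0*(-2))*(-16) = (10 + 0)*(-16) = 10*(-16) = -160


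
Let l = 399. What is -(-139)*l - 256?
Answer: 55205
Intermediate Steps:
-(-139)*l - 256 = -(-139)*399 - 256 = -139*(-399) - 256 = 55461 - 256 = 55205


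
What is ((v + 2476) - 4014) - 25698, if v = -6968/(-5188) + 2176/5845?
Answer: -206462158478/7580965 ≈ -27234.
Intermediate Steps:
v = 13004262/7580965 (v = -6968*(-1/5188) + 2176*(1/5845) = 1742/1297 + 2176/5845 = 13004262/7580965 ≈ 1.7154)
((v + 2476) - 4014) - 25698 = ((13004262/7580965 + 2476) - 4014) - 25698 = (18783473602/7580965 - 4014) - 25698 = -11646519908/7580965 - 25698 = -206462158478/7580965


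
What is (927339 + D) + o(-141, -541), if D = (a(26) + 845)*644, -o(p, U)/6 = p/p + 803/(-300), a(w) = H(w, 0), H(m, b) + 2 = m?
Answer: 74349253/50 ≈ 1.4870e+6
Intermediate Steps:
H(m, b) = -2 + m
a(w) = -2 + w
o(p, U) = 503/50 (o(p, U) = -6*(p/p + 803/(-300)) = -6*(1 + 803*(-1/300)) = -6*(1 - 803/300) = -6*(-503/300) = 503/50)
D = 559636 (D = ((-2 + 26) + 845)*644 = (24 + 845)*644 = 869*644 = 559636)
(927339 + D) + o(-141, -541) = (927339 + 559636) + 503/50 = 1486975 + 503/50 = 74349253/50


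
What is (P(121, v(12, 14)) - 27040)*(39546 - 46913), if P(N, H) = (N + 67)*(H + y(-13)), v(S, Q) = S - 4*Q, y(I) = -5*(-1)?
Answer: 253218524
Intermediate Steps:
y(I) = 5
P(N, H) = (5 + H)*(67 + N) (P(N, H) = (N + 67)*(H + 5) = (67 + N)*(5 + H) = (5 + H)*(67 + N))
(P(121, v(12, 14)) - 27040)*(39546 - 46913) = ((335 + 5*121 + 67*(12 - 4*14) + (12 - 4*14)*121) - 27040)*(39546 - 46913) = ((335 + 605 + 67*(12 - 56) + (12 - 56)*121) - 27040)*(-7367) = ((335 + 605 + 67*(-44) - 44*121) - 27040)*(-7367) = ((335 + 605 - 2948 - 5324) - 27040)*(-7367) = (-7332 - 27040)*(-7367) = -34372*(-7367) = 253218524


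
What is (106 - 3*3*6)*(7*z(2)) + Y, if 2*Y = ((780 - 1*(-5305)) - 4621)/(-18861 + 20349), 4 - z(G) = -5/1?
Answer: 406285/124 ≈ 3276.5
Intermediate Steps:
z(G) = 9 (z(G) = 4 - (-5)/1 = 4 - (-5) = 4 - 1*(-5) = 4 + 5 = 9)
Y = 61/124 (Y = (((780 - 1*(-5305)) - 4621)/(-18861 + 20349))/2 = (((780 + 5305) - 4621)/1488)/2 = ((6085 - 4621)*(1/1488))/2 = (1464*(1/1488))/2 = (½)*(61/62) = 61/124 ≈ 0.49194)
(106 - 3*3*6)*(7*z(2)) + Y = (106 - 3*3*6)*(7*9) + 61/124 = (106 - 9*6)*63 + 61/124 = (106 - 1*54)*63 + 61/124 = (106 - 54)*63 + 61/124 = 52*63 + 61/124 = 3276 + 61/124 = 406285/124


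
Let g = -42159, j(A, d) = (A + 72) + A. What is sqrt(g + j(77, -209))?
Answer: I*sqrt(41933) ≈ 204.78*I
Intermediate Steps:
j(A, d) = 72 + 2*A (j(A, d) = (72 + A) + A = 72 + 2*A)
sqrt(g + j(77, -209)) = sqrt(-42159 + (72 + 2*77)) = sqrt(-42159 + (72 + 154)) = sqrt(-42159 + 226) = sqrt(-41933) = I*sqrt(41933)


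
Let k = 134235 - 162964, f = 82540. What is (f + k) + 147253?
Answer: 201064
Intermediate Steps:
k = -28729
(f + k) + 147253 = (82540 - 28729) + 147253 = 53811 + 147253 = 201064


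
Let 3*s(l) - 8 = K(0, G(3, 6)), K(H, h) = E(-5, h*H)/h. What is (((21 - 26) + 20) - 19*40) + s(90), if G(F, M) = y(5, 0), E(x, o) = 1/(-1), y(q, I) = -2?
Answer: -4453/6 ≈ -742.17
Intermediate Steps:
E(x, o) = -1
G(F, M) = -2
K(H, h) = -1/h
s(l) = 17/6 (s(l) = 8/3 + (-1/(-2))/3 = 8/3 + (-1*(-½))/3 = 8/3 + (⅓)*(½) = 8/3 + ⅙ = 17/6)
(((21 - 26) + 20) - 19*40) + s(90) = (((21 - 26) + 20) - 19*40) + 17/6 = ((-5 + 20) - 760) + 17/6 = (15 - 760) + 17/6 = -745 + 17/6 = -4453/6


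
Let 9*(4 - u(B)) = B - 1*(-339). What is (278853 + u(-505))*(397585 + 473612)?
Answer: 728866351721/3 ≈ 2.4296e+11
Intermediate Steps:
u(B) = -101/3 - B/9 (u(B) = 4 - (B - 1*(-339))/9 = 4 - (B + 339)/9 = 4 - (339 + B)/9 = 4 + (-113/3 - B/9) = -101/3 - B/9)
(278853 + u(-505))*(397585 + 473612) = (278853 + (-101/3 - ⅑*(-505)))*(397585 + 473612) = (278853 + (-101/3 + 505/9))*871197 = (278853 + 202/9)*871197 = (2509879/9)*871197 = 728866351721/3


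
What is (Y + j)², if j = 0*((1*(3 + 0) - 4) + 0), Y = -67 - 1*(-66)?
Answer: 1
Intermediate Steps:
Y = -1 (Y = -67 + 66 = -1)
j = 0 (j = 0*((1*3 - 4) + 0) = 0*((3 - 4) + 0) = 0*(-1 + 0) = 0*(-1) = 0)
(Y + j)² = (-1 + 0)² = (-1)² = 1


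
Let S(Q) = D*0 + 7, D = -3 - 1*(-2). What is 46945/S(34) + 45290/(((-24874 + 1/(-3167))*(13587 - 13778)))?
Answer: 706345246527715/105323457183 ≈ 6706.4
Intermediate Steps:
D = -1 (D = -3 + 2 = -1)
S(Q) = 7 (S(Q) = -1*0 + 7 = 0 + 7 = 7)
46945/S(34) + 45290/(((-24874 + 1/(-3167))*(13587 - 13778))) = 46945/7 + 45290/(((-24874 + 1/(-3167))*(13587 - 13778))) = 46945*(⅐) + 45290/(((-24874 - 1/3167)*(-191))) = 46945/7 + 45290/((-78775959/3167*(-191))) = 46945/7 + 45290/(15046208169/3167) = 46945/7 + 45290*(3167/15046208169) = 46945/7 + 143433430/15046208169 = 706345246527715/105323457183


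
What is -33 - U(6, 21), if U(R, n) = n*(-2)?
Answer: 9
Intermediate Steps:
U(R, n) = -2*n
-33 - U(6, 21) = -33 - (-2)*21 = -33 - 1*(-42) = -33 + 42 = 9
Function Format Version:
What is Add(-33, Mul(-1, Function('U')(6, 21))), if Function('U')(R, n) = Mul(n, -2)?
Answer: 9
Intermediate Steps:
Function('U')(R, n) = Mul(-2, n)
Add(-33, Mul(-1, Function('U')(6, 21))) = Add(-33, Mul(-1, Mul(-2, 21))) = Add(-33, Mul(-1, -42)) = Add(-33, 42) = 9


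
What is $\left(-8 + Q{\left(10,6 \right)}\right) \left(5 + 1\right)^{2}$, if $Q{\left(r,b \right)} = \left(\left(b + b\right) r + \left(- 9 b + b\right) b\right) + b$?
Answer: $-6120$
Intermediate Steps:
$Q{\left(r,b \right)} = b - 8 b^{2} + 2 b r$ ($Q{\left(r,b \right)} = \left(2 b r + - 8 b b\right) + b = \left(2 b r - 8 b^{2}\right) + b = \left(- 8 b^{2} + 2 b r\right) + b = b - 8 b^{2} + 2 b r$)
$\left(-8 + Q{\left(10,6 \right)}\right) \left(5 + 1\right)^{2} = \left(-8 + 6 \left(1 - 48 + 2 \cdot 10\right)\right) \left(5 + 1\right)^{2} = \left(-8 + 6 \left(1 - 48 + 20\right)\right) 6^{2} = \left(-8 + 6 \left(-27\right)\right) 36 = \left(-8 - 162\right) 36 = \left(-170\right) 36 = -6120$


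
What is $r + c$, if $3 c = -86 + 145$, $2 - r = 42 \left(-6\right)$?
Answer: $\frac{821}{3} \approx 273.67$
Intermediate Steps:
$r = 254$ ($r = 2 - 42 \left(-6\right) = 2 - -252 = 2 + 252 = 254$)
$c = \frac{59}{3}$ ($c = \frac{-86 + 145}{3} = \frac{1}{3} \cdot 59 = \frac{59}{3} \approx 19.667$)
$r + c = 254 + \frac{59}{3} = \frac{821}{3}$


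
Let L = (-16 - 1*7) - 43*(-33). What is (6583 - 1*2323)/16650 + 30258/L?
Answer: 8495711/387390 ≈ 21.931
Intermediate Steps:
L = 1396 (L = (-16 - 7) + 1419 = -23 + 1419 = 1396)
(6583 - 1*2323)/16650 + 30258/L = (6583 - 1*2323)/16650 + 30258/1396 = (6583 - 2323)*(1/16650) + 30258*(1/1396) = 4260*(1/16650) + 15129/698 = 142/555 + 15129/698 = 8495711/387390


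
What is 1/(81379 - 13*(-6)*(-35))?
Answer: 1/78649 ≈ 1.2715e-5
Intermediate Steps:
1/(81379 - 13*(-6)*(-35)) = 1/(81379 + 78*(-35)) = 1/(81379 - 2730) = 1/78649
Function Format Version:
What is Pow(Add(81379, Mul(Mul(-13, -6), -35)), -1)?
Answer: Rational(1, 78649) ≈ 1.2715e-5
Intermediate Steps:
Pow(Add(81379, Mul(Mul(-13, -6), -35)), -1) = Pow(Add(81379, Mul(78, -35)), -1) = Pow(Add(81379, -2730), -1) = Pow(78649, -1) = Rational(1, 78649)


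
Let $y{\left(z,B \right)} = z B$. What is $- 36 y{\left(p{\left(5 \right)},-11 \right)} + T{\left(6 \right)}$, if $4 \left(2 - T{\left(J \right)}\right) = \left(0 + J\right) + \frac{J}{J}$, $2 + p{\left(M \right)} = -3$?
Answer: $- \frac{7919}{4} \approx -1979.8$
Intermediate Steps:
$p{\left(M \right)} = -5$ ($p{\left(M \right)} = -2 - 3 = -5$)
$T{\left(J \right)} = \frac{7}{4} - \frac{J}{4}$ ($T{\left(J \right)} = 2 - \frac{\left(0 + J\right) + \frac{J}{J}}{4} = 2 - \frac{J + 1}{4} = 2 - \frac{1 + J}{4} = 2 - \left(\frac{1}{4} + \frac{J}{4}\right) = \frac{7}{4} - \frac{J}{4}$)
$y{\left(z,B \right)} = B z$
$- 36 y{\left(p{\left(5 \right)},-11 \right)} + T{\left(6 \right)} = - 36 \left(\left(-11\right) \left(-5\right)\right) + \left(\frac{7}{4} - \frac{3}{2}\right) = \left(-36\right) 55 + \left(\frac{7}{4} - \frac{3}{2}\right) = -1980 + \frac{1}{4} = - \frac{7919}{4}$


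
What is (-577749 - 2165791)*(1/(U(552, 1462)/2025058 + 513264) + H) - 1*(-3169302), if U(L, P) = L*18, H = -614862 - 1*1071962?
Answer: 26142180993757211471009/5648855322 ≈ 4.6279e+12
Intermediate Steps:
H = -1686824 (H = -614862 - 1071962 = -1686824)
U(L, P) = 18*L
(-577749 - 2165791)*(1/(U(552, 1462)/2025058 + 513264) + H) - 1*(-3169302) = (-577749 - 2165791)*(1/((18*552)/2025058 + 513264) - 1686824) - 1*(-3169302) = -2743540*(1/(9936*(1/2025058) + 513264) - 1686824) + 3169302 = -2743540*(1/(216/44023 + 513264) - 1686824) + 3169302 = -2743540*(1/(22595421288/44023) - 1686824) + 3169302 = -2743540*(44023/22595421288 - 1686824) + 3169302 = -2743540*(-38114498918665289/22595421288) + 3169302 = 26142163090828741745765/5648855322 + 3169302 = 26142180993757211471009/5648855322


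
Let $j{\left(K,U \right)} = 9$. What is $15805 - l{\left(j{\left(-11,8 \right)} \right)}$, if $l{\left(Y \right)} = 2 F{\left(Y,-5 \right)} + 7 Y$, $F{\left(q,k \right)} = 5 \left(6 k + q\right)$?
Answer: $15952$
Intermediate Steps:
$F{\left(q,k \right)} = 5 q + 30 k$ ($F{\left(q,k \right)} = 5 \left(q + 6 k\right) = 5 q + 30 k$)
$l{\left(Y \right)} = -300 + 17 Y$ ($l{\left(Y \right)} = 2 \left(5 Y + 30 \left(-5\right)\right) + 7 Y = 2 \left(5 Y - 150\right) + 7 Y = 2 \left(-150 + 5 Y\right) + 7 Y = \left(-300 + 10 Y\right) + 7 Y = -300 + 17 Y$)
$15805 - l{\left(j{\left(-11,8 \right)} \right)} = 15805 - \left(-300 + 17 \cdot 9\right) = 15805 - \left(-300 + 153\right) = 15805 - -147 = 15805 + 147 = 15952$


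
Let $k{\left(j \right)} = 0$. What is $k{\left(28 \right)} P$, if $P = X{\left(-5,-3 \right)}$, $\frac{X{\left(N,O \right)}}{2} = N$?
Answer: $0$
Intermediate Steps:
$X{\left(N,O \right)} = 2 N$
$P = -10$ ($P = 2 \left(-5\right) = -10$)
$k{\left(28 \right)} P = 0 \left(-10\right) = 0$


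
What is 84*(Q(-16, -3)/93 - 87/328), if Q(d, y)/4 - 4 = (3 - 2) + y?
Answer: -38269/2542 ≈ -15.055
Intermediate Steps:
Q(d, y) = 20 + 4*y (Q(d, y) = 16 + 4*((3 - 2) + y) = 16 + 4*(1 + y) = 16 + (4 + 4*y) = 20 + 4*y)
84*(Q(-16, -3)/93 - 87/328) = 84*((20 + 4*(-3))/93 - 87/328) = 84*((20 - 12)*(1/93) - 87*1/328) = 84*(8*(1/93) - 87/328) = 84*(8/93 - 87/328) = 84*(-5467/30504) = -38269/2542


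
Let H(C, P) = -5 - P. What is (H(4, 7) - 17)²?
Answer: 841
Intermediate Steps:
(H(4, 7) - 17)² = ((-5 - 1*7) - 17)² = ((-5 - 7) - 17)² = (-12 - 17)² = (-29)² = 841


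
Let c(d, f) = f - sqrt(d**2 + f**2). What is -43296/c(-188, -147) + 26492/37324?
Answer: -3697073635/20612179 + 35178*sqrt(337)/2209 ≈ 112.98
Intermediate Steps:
-43296/c(-188, -147) + 26492/37324 = -43296/(-147 - sqrt((-188)**2 + (-147)**2)) + 26492/37324 = -43296/(-147 - sqrt(35344 + 21609)) + 26492*(1/37324) = -43296/(-147 - sqrt(56953)) + 6623/9331 = -43296/(-147 - 13*sqrt(337)) + 6623/9331 = 6623/9331 - 43296/(-147 - 13*sqrt(337))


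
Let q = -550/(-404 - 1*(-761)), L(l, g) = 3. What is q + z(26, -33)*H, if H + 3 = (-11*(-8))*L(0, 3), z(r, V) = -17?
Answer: -1584559/357 ≈ -4438.5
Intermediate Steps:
q = -550/357 (q = -550/(-404 + 761) = -550/357 ≈ -1.5406)
H = 261 (H = -3 - 11*(-8)*3 = -3 + 88*3 = -3 + 264 = 261)
q + z(26, -33)*H = -550/357 - 17*261 = -550/357 - 4437 = -1584559/357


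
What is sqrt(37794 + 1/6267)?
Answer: sqrt(1484370278733)/6267 ≈ 194.41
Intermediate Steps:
sqrt(37794 + 1/6267) = sqrt(236854999/6267) = sqrt(1484370278733)/6267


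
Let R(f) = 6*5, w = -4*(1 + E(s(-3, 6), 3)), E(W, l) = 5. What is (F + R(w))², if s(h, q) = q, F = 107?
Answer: 18769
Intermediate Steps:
w = -24 (w = -4*(1 + 5) = -4*6 = -24)
R(f) = 30
(F + R(w))² = (107 + 30)² = 137² = 18769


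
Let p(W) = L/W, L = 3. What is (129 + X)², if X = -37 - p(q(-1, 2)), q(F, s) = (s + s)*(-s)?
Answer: 546121/64 ≈ 8533.1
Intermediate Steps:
q(F, s) = -2*s² (q(F, s) = (2*s)*(-s) = -2*s²)
p(W) = 3/W
X = -293/8 (X = -37 - 3/((-2*2²)) = -37 - 3/((-2*4)) = -37 - 3/(-8) = -37 - 3*(-1)/8 = -37 - 1*(-3/8) = -37 + 3/8 = -293/8 ≈ -36.625)
(129 + X)² = (129 - 293/8)² = (739/8)² = 546121/64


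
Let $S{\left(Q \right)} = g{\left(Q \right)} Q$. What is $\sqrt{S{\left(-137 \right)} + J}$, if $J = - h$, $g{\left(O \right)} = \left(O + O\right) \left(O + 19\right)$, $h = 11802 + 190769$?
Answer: $i \sqrt{4632055} \approx 2152.2 i$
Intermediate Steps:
$h = 202571$
$g{\left(O \right)} = 2 O \left(19 + O\right)$
$J = -202571$ ($J = \left(-1\right) 202571 = -202571$)
$S{\left(Q \right)} = 2 Q^{2} \left(19 + Q\right)$ ($S{\left(Q \right)} = 2 Q \left(19 + Q\right) Q = 2 Q^{2} \left(19 + Q\right)$)
$\sqrt{S{\left(-137 \right)} + J} = \sqrt{2 \left(-137\right)^{2} \left(19 - 137\right) - 202571} = \sqrt{2 \cdot 18769 \left(-118\right) - 202571} = \sqrt{-4429484 - 202571} = \sqrt{-4632055} = i \sqrt{4632055}$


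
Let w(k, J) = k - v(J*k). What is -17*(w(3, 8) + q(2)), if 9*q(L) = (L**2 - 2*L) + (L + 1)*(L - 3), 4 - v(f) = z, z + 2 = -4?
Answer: 374/3 ≈ 124.67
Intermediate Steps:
z = -6 (z = -2 - 4 = -6)
v(f) = 10 (v(f) = 4 - 1*(-6) = 4 + 6 = 10)
q(L) = -2*L/9 + L**2/9 + (1 + L)*(-3 + L)/9 (q(L) = ((L**2 - 2*L) + (L + 1)*(L - 3))/9 = ((L**2 - 2*L) + (1 + L)*(-3 + L))/9 = (L**2 - 2*L + (1 + L)*(-3 + L))/9 = -2*L/9 + L**2/9 + (1 + L)*(-3 + L)/9)
w(k, J) = -10 + k (w(k, J) = k - 1*10 = k - 10 = -10 + k)
-17*(w(3, 8) + q(2)) = -17*((-10 + 3) + (-1/3 - 4/9*2 + (2/9)*2**2)) = -17*(-7 + (-1/3 - 8/9 + (2/9)*4)) = -17*(-7 + (-1/3 - 8/9 + 8/9)) = -17*(-7 - 1/3) = -17*(-22/3) = 374/3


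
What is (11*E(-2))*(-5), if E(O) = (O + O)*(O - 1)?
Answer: -660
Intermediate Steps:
E(O) = 2*O*(-1 + O) (E(O) = (2*O)*(-1 + O) = 2*O*(-1 + O))
(11*E(-2))*(-5) = (11*(2*(-2)*(-1 - 2)))*(-5) = (11*(2*(-2)*(-3)))*(-5) = (11*12)*(-5) = 132*(-5) = -660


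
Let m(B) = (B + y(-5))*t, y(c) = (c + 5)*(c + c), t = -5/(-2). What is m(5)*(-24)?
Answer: -300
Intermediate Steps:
t = 5/2 (t = -5*(-1/2) = 5/2 ≈ 2.5000)
y(c) = 2*c*(5 + c) (y(c) = (5 + c)*(2*c) = 2*c*(5 + c))
m(B) = 5*B/2 (m(B) = (B + 2*(-5)*(5 - 5))*(5/2) = (B + 2*(-5)*0)*(5/2) = (B + 0)*(5/2) = B*(5/2) = 5*B/2)
m(5)*(-24) = ((5/2)*5)*(-24) = (25/2)*(-24) = -300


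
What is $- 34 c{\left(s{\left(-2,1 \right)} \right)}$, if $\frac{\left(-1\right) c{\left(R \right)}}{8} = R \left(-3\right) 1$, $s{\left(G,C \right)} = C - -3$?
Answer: $-3264$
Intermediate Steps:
$s{\left(G,C \right)} = 3 + C$ ($s{\left(G,C \right)} = C + 3 = 3 + C$)
$c{\left(R \right)} = 24 R$ ($c{\left(R \right)} = - 8 R \left(-3\right) 1 = - 8 - 3 R 1 = - 8 \left(- 3 R\right) = 24 R$)
$- 34 c{\left(s{\left(-2,1 \right)} \right)} = - 34 \cdot 24 \left(3 + 1\right) = - 34 \cdot 24 \cdot 4 = \left(-34\right) 96 = -3264$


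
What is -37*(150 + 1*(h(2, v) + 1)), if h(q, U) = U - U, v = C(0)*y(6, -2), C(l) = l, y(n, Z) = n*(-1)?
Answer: -5587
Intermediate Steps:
y(n, Z) = -n
v = 0 (v = 0*(-1*6) = 0*(-6) = 0)
h(q, U) = 0
-37*(150 + 1*(h(2, v) + 1)) = -37*(150 + 1*(0 + 1)) = -37*(150 + 1*1) = -37*(150 + 1) = -37*151 = -5587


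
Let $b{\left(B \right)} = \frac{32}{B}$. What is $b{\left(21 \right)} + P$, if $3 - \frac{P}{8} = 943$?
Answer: $- \frac{157888}{21} \approx -7518.5$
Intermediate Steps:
$P = -7520$ ($P = 24 - 7544 = -7520$)
$b{\left(21 \right)} + P = \frac{32}{21} - 7520 = - \frac{157888}{21}$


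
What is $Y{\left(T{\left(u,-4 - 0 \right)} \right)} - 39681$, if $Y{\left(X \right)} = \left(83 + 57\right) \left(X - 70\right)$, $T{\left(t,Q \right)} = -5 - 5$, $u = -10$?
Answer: $-50881$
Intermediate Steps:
$T{\left(t,Q \right)} = -10$ ($T{\left(t,Q \right)} = -5 - 5 = -10$)
$Y{\left(X \right)} = -9800 + 140 X$ ($Y{\left(X \right)} = 140 \left(-70 + X\right) = -9800 + 140 X$)
$Y{\left(T{\left(u,-4 - 0 \right)} \right)} - 39681 = \left(-9800 + 140 \left(-10\right)\right) - 39681 = \left(-9800 - 1400\right) - 39681 = -11200 - 39681 = -50881$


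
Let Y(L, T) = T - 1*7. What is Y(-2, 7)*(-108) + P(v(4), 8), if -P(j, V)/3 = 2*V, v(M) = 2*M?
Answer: -48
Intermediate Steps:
Y(L, T) = -7 + T (Y(L, T) = T - 7 = -7 + T)
P(j, V) = -6*V
Y(-2, 7)*(-108) + P(v(4), 8) = (-7 + 7)*(-108) - 6*8 = 0*(-108) - 48 = 0 - 48 = -48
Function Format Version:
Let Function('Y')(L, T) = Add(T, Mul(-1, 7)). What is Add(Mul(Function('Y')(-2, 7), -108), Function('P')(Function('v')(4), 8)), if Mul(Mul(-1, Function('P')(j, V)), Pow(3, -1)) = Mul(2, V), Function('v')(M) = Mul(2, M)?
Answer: -48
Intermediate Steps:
Function('Y')(L, T) = Add(-7, T) (Function('Y')(L, T) = Add(T, -7) = Add(-7, T))
Function('P')(j, V) = Mul(-6, V) (Function('P')(j, V) = Mul(-3, Mul(2, V)) = Mul(-6, V))
Add(Mul(Function('Y')(-2, 7), -108), Function('P')(Function('v')(4), 8)) = Add(Mul(Add(-7, 7), -108), Mul(-6, 8)) = Add(Mul(0, -108), -48) = Add(0, -48) = -48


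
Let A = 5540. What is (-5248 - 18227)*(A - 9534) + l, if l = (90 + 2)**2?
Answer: 93767614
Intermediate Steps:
l = 8464 (l = 92**2 = 8464)
(-5248 - 18227)*(A - 9534) + l = (-5248 - 18227)*(5540 - 9534) + 8464 = -23475*(-3994) + 8464 = 93759150 + 8464 = 93767614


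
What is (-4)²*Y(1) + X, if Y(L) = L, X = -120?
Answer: -104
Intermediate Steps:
(-4)²*Y(1) + X = (-4)²*1 - 120 = 16*1 - 120 = 16 - 120 = -104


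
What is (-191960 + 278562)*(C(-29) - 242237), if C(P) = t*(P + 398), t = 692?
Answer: 1135438822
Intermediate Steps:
C(P) = 275416 + 692*P (C(P) = 692*(P + 398) = 692*(398 + P) = 275416 + 692*P)
(-191960 + 278562)*(C(-29) - 242237) = (-191960 + 278562)*((275416 + 692*(-29)) - 242237) = 86602*((275416 - 20068) - 242237) = 86602*(255348 - 242237) = 86602*13111 = 1135438822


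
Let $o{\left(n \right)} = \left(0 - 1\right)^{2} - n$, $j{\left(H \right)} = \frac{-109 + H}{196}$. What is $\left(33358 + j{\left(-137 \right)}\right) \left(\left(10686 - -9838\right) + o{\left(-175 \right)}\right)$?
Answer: $\frac{33833746350}{49} \approx 6.9048 \cdot 10^{8}$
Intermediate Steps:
$j{\left(H \right)} = - \frac{109}{196} + \frac{H}{196}$ ($j{\left(H \right)} = \left(-109 + H\right) \frac{1}{196} = - \frac{109}{196} + \frac{H}{196}$)
$o{\left(n \right)} = 1 - n$ ($o{\left(n \right)} = \left(-1\right)^{2} - n = 1 - n$)
$\left(33358 + j{\left(-137 \right)}\right) \left(\left(10686 - -9838\right) + o{\left(-175 \right)}\right) = \left(33358 + \left(- \frac{109}{196} + \frac{1}{196} \left(-137\right)\right)\right) \left(\left(10686 - -9838\right) + \left(1 - -175\right)\right) = \left(33358 - \frac{123}{98}\right) \left(\left(10686 + 9838\right) + \left(1 + 175\right)\right) = \left(33358 - \frac{123}{98}\right) \left(20524 + 176\right) = \frac{3268961}{98} \cdot 20700 = \frac{33833746350}{49}$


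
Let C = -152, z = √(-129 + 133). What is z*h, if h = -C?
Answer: 304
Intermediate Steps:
z = 2 (z = √4 = 2)
h = 152 (h = -1*(-152) = 152)
z*h = 2*152 = 304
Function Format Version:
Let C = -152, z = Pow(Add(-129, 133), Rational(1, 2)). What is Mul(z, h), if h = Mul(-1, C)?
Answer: 304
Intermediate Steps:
z = 2 (z = Pow(4, Rational(1, 2)) = 2)
h = 152 (h = Mul(-1, -152) = 152)
Mul(z, h) = Mul(2, 152) = 304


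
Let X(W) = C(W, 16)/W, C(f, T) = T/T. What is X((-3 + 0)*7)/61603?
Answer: -1/1293663 ≈ -7.7300e-7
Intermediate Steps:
C(f, T) = 1
X(W) = 1/W
X((-3 + 0)*7)/61603 = 1/(((-3 + 0)*7)*61603) = (1/61603)/(-3*7) = (1/61603)/(-21) = -1/21*1/61603 = -1/1293663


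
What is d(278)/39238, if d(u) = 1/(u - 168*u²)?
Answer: -1/509443983292 ≈ -1.9629e-12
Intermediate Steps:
d(278)/39238 = -1/(278*(-1 + 168*278))/39238 = -1*1/278/(-1 + 46704)*(1/39238) = -1*1/278/46703*(1/39238) = -1*1/278*1/46703*(1/39238) = -1/12983434*1/39238 = -1/509443983292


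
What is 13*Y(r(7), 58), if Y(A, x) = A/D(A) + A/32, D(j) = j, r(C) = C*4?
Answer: 195/8 ≈ 24.375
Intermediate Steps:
r(C) = 4*C
Y(A, x) = 1 + A/32 (Y(A, x) = A/A + A/32 = 1 + A*(1/32) = 1 + A/32)
13*Y(r(7), 58) = 13*(1 + (4*7)/32) = 13*(1 + (1/32)*28) = 13*(1 + 7/8) = 13*(15/8) = 195/8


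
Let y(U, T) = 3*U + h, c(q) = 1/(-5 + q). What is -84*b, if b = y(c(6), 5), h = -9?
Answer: 504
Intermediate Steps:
y(U, T) = -9 + 3*U (y(U, T) = 3*U - 9 = -9 + 3*U)
b = -6 (b = -9 + 3/(-5 + 6) = -9 + 3/1 = -9 + 3*1 = -9 + 3 = -6)
-84*b = -84*(-6) = 504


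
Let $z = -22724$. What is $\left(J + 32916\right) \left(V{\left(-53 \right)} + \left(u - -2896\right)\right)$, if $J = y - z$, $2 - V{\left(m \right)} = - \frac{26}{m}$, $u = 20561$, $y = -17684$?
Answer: $\frac{47190732756}{53} \approx 8.9039 \cdot 10^{8}$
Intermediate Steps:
$V{\left(m \right)} = 2 + \frac{26}{m}$ ($V{\left(m \right)} = 2 - - \frac{26}{m} = 2 + \frac{26}{m}$)
$J = 5040$ ($J = -17684 - -22724 = -17684 + 22724 = 5040$)
$\left(J + 32916\right) \left(V{\left(-53 \right)} + \left(u - -2896\right)\right) = \left(5040 + 32916\right) \left(\left(2 + \frac{26}{-53}\right) + \left(20561 - -2896\right)\right) = 37956 \left(\left(2 + 26 \left(- \frac{1}{53}\right)\right) + \left(20561 + 2896\right)\right) = 37956 \left(\left(2 - \frac{26}{53}\right) + 23457\right) = 37956 \left(\frac{80}{53} + 23457\right) = 37956 \cdot \frac{1243301}{53} = \frac{47190732756}{53}$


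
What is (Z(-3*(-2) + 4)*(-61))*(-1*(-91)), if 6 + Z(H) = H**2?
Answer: -521794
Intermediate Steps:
Z(H) = -6 + H**2
(Z(-3*(-2) + 4)*(-61))*(-1*(-91)) = ((-6 + (-3*(-2) + 4)**2)*(-61))*(-1*(-91)) = ((-6 + (6 + 4)**2)*(-61))*91 = ((-6 + 10**2)*(-61))*91 = ((-6 + 100)*(-61))*91 = (94*(-61))*91 = -5734*91 = -521794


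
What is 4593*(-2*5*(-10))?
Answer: 459300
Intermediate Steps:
4593*(-2*5*(-10)) = 4593*(-10*(-10)) = 4593*100 = 459300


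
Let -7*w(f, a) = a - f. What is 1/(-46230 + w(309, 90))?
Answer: -7/323391 ≈ -2.1646e-5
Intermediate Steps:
w(f, a) = -a/7 + f/7 (w(f, a) = -(a - f)/7 = -a/7 + f/7)
1/(-46230 + w(309, 90)) = 1/(-46230 + (-1/7*90 + (1/7)*309)) = 1/(-46230 + (-90/7 + 309/7)) = 1/(-46230 + 219/7) = 1/(-323391/7) = -7/323391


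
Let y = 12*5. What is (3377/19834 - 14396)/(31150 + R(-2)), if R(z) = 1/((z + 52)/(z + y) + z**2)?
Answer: -856580661/1853499538 ≈ -0.46214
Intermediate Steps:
y = 60
R(z) = 1/(z**2 + (52 + z)/(60 + z)) (R(z) = 1/((z + 52)/(z + 60) + z**2) = 1/((52 + z)/(60 + z) + z**2) = 1/(z**2 + (52 + z)/(60 + z)))
(3377/19834 - 14396)/(31150 + R(-2)) = (3377/19834 - 14396)/(31150 + (60 - 2)/(52 - 2 + (-2)**3 + 60*(-2)**2)) = (3377*(1/19834) - 14396)/(31150 + 58/(52 - 2 - 8 + 60*4)) = (3377/19834 - 14396)/(31150 + 58/(52 - 2 - 8 + 240)) = -285526887/(19834*(31150 + 58/282)) = -285526887/(19834*(31150 + (1/282)*58)) = -285526887/(19834*(31150 + 29/141)) = -285526887/(19834*4392179/141) = -285526887/19834*141/4392179 = -856580661/1853499538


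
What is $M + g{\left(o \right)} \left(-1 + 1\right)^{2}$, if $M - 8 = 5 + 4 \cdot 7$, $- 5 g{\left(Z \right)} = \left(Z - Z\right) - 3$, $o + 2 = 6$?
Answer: $41$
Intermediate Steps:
$o = 4$ ($o = -2 + 6 = 4$)
$g{\left(Z \right)} = \frac{3}{5}$ ($g{\left(Z \right)} = - \frac{\left(Z - Z\right) - 3}{5} = - \frac{0 - 3}{5} = \left(- \frac{1}{5}\right) \left(-3\right) = \frac{3}{5}$)
$M = 41$ ($M = 8 + \left(5 + 4 \cdot 7\right) = 8 + \left(5 + 28\right) = 8 + 33 = 41$)
$M + g{\left(o \right)} \left(-1 + 1\right)^{2} = 41 + \frac{3 \left(-1 + 1\right)^{2}}{5} = 41 + \frac{3 \cdot 0^{2}}{5} = 41 + \frac{3}{5} \cdot 0 = 41 + 0 = 41$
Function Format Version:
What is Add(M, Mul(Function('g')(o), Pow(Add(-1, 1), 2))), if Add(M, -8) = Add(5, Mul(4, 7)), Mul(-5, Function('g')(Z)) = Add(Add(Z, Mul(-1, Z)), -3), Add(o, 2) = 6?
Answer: 41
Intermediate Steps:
o = 4 (o = Add(-2, 6) = 4)
Function('g')(Z) = Rational(3, 5) (Function('g')(Z) = Mul(Rational(-1, 5), Add(Add(Z, Mul(-1, Z)), -3)) = Mul(Rational(-1, 5), Add(0, -3)) = Mul(Rational(-1, 5), -3) = Rational(3, 5))
M = 41 (M = Add(8, Add(5, Mul(4, 7))) = Add(8, Add(5, 28)) = Add(8, 33) = 41)
Add(M, Mul(Function('g')(o), Pow(Add(-1, 1), 2))) = Add(41, Mul(Rational(3, 5), Pow(Add(-1, 1), 2))) = Add(41, Mul(Rational(3, 5), Pow(0, 2))) = Add(41, Mul(Rational(3, 5), 0)) = Add(41, 0) = 41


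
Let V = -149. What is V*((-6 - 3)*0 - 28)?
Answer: 4172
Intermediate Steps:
V*((-6 - 3)*0 - 28) = -149*((-6 - 3)*0 - 28) = -149*(-9*0 - 28) = -149*(0 - 28) = -149*(-28) = 4172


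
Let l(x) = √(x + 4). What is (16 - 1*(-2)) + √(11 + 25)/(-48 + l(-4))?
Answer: 143/8 ≈ 17.875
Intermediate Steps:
l(x) = √(4 + x)
(16 - 1*(-2)) + √(11 + 25)/(-48 + l(-4)) = (16 - 1*(-2)) + √(11 + 25)/(-48 + √(4 - 4)) = (16 + 2) + √36/(-48 + √0) = 18 + 6/(-48 + 0) = 18 + 6/(-48) = 18 + 6*(-1/48) = 18 - ⅛ = 143/8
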